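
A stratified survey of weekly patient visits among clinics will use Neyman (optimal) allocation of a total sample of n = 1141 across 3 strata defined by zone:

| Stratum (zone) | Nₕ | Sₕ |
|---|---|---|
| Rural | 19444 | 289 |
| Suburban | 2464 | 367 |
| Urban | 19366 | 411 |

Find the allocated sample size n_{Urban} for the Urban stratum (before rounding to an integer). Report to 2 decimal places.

627.06

Neyman allocation: nₕ = n·NₕSₕ / Σⱼ NⱼSⱼ.
Σ NⱼSⱼ = 19444·289 + 2464·367 + 19366·411 = 1.448303 × 10^7.
n_{Urban} = 1141·19366·411 / (1.448303 × 10^7) = 627.06.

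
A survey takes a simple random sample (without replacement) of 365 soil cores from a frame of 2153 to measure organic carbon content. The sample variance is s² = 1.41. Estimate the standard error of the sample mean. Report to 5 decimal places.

Under SRS without replacement, Var(ȳ) = (1 − f)·s²/n with f = n/N = 365/2153 = 0.16953089.
Var(ȳ) = (1 − 0.16953089)·1.41/365 = 0.83046911·0.0038630137 = 0.0032081136.
SE(ȳ) = √(0.0032081136) = 0.05664.

0.05664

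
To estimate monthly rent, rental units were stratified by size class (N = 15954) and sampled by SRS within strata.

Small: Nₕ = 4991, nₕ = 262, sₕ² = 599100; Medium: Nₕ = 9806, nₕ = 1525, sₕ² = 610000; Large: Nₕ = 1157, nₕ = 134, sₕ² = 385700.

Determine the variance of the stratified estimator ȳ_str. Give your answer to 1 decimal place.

353.0

Var(ȳ_str) = Σₕ Wₕ²(1 − fₕ)sₕ²/nₕ with Wₕ = Nₕ/N, N = 15954.
Small: Wₕ = 0.31283691; term = 0.31283691²·(1 − 0.05249449)·599100/262 = 212.03899.
Medium: Wₕ = 0.61464210; term = 0.61464210²·(1 − 0.15551703)·610000/1525 = 127.61317.
Large: Wₕ = 0.07252100; term = 0.07252100²·(1 − 0.11581677)·385700/134 = 13.384885.
Sum = 353.03705.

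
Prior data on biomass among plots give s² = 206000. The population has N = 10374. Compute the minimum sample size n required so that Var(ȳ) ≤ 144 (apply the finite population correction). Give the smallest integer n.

Without fpc, n₀ = s²/D = 206000/144 = 1430.5556.
With fpc, (1 − n/N)·s²/n ≤ D requires n ≥ n₀/(1 + n₀/N) = 1430.5556/(1 + 1430.5556/10374) = 1257.1912.
Rounding up, n = 1258.

1258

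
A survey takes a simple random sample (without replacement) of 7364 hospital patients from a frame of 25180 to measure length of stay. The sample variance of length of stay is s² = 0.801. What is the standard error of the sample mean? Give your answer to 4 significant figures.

0.008773

Under SRS without replacement, Var(ȳ) = (1 − f)·s²/n with f = n/N = 7364/25180 = 0.29245433.
Var(ȳ) = (1 − 0.29245433)·0.801/7364 = 0.70754567·1.0877241 × 10^-4 = 7.6961445 × 10^-5.
SE(ȳ) = √(7.6961445 × 10^-5) = 0.008773.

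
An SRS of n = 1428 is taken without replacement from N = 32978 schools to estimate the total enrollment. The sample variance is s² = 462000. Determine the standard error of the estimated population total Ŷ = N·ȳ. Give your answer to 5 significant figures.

580190

Var(Ŷ) = N²·Var(ȳ) = N²·(1 − n/N)·s²/n.
f = 1428/32978 = 0.04330160; Var(ȳ) = 0.95669840·462000/1428 = 309.52007.
Var(Ŷ) = 32978² · 309.52007 = 3.3661808 × 10^11.
SE(Ŷ) = √(3.3661808 × 10^11) = 580190.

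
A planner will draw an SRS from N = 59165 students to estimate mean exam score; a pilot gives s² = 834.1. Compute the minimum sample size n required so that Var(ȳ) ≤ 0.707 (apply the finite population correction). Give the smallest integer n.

Without fpc, n₀ = s²/D = 834.1/0.707 = 1179.7737.
With fpc, (1 − n/N)·s²/n ≤ D requires n ≥ n₀/(1 + n₀/N) = 1179.7737/(1 + 1179.7737/59165) = 1156.7085.
Rounding up, n = 1157.

1157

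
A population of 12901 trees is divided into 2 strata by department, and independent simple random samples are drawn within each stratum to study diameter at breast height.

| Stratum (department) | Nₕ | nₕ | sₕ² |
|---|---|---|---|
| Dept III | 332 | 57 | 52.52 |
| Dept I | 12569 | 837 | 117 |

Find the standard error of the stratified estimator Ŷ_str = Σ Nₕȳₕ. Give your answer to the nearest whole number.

4549

Var(Ŷ_str) = Σₕ Nₕ²(1 − fₕ)sₕ²/nₕ.
Dept III: 332²·(1 − 57/332)·52.52/57 = 84124.14.
Dept I: 12569²·(1 − 837/12569)·117/837 = 2.0612619 × 10^7.
Sum = 2.0696743 × 10^7.
SE = √(2.0696743 × 10^7) = 4549.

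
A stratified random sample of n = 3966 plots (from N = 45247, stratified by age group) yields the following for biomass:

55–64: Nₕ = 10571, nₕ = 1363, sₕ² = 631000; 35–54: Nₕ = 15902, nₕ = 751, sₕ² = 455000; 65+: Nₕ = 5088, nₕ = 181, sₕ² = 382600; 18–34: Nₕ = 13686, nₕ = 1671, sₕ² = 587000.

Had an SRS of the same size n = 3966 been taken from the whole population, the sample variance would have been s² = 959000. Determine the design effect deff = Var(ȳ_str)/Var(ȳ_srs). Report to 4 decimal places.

0.6677

Var(ȳ_str) = Σ Wₕ²(1−fₕ)sₕ²/nₕ with Wₕ = Nₕ/45247:
  55–64: (10571/45247)²·(1−1363/10571)·631000/1363 = 22.010774
  35–54: (15902/45247)²·(1−751/15902)·455000/751 = 71.299244
  65+: (5088/45247)²·(1−181/5088)·382600/181 = 25.778045
  18–34: (13686/45247)²·(1−1671/13686)·587000/1671 = 28.215151
  → Var(ȳ_str) = 147.30321.
Var(ȳ_srs) = (1 − 3966/45247)·959000/3966 = 220.61057.
deff = 147.30321 / 220.61057 = 0.6677.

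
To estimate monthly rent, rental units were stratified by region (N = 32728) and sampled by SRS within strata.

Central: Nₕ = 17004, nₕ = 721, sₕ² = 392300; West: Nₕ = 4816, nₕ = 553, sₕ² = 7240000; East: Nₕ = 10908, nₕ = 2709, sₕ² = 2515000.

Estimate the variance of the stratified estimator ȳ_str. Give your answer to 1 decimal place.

Var(ȳ_str) = Σₕ Wₕ²(1 − fₕ)sₕ²/nₕ with Wₕ = Nₕ/N, N = 32728.
Central: Wₕ = 0.51955512; term = 0.51955512²·(1 − 0.04240179)·392300/721 = 140.64673.
West: Wₕ = 0.14715229; term = 0.14715229²·(1 − 0.11482558)·7240000/553 = 250.94371.
East: Wₕ = 0.33329259; term = 0.33329259²·(1 − 0.24834983)·2515000/2709 = 77.516841.
Sum = 469.10728.

469.1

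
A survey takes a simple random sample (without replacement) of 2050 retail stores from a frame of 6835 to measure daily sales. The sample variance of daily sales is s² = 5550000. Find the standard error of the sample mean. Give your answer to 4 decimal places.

43.5353

Under SRS without replacement, Var(ȳ) = (1 − f)·s²/n with f = n/N = 2050/6835 = 0.29992685.
Var(ȳ) = (1 − 0.29992685)·5550000/2050 = 0.70007315·2707.3171 = 1895.32.
SE(ȳ) = √(1895.32) = 43.5353.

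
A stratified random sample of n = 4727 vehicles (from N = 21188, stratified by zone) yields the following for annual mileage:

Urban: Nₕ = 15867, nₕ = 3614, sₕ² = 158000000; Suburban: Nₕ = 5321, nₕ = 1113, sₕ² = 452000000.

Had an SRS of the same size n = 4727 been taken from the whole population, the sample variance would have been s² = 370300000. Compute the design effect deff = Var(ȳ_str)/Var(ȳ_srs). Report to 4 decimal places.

Var(ȳ_str) = Σ Wₕ²(1−fₕ)sₕ²/nₕ with Wₕ = Nₕ/21188:
  Urban: (15867/21188)²·(1−3614/15867)·158000000/3614 = 18933.298
  Suburban: (5321/21188)²·(1−1113/5321)·452000000/1113 = 20255.004
  → Var(ȳ_str) = 39188.302.
Var(ȳ_srs) = (1 − 4727/21188)·370300000/4727 = 60860.338.
deff = 39188.302 / 60860.338 = 0.6439.

0.6439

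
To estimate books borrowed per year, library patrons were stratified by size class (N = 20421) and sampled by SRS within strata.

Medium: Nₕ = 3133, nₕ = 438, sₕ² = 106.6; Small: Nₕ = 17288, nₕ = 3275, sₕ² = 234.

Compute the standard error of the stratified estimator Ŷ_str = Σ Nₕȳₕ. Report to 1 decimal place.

4400.5

Var(Ŷ_str) = Σₕ Nₕ²(1 − fₕ)sₕ²/nₕ.
Medium: 3133²·(1 − 438/3133)·106.6/438 = 2.0549547 × 10^6.
Small: 17288²·(1 − 3275/17288)·234/3275 = 1.7309337 × 10^7.
Sum = 1.9364292 × 10^7.
SE = √(1.9364292 × 10^7) = 4400.5.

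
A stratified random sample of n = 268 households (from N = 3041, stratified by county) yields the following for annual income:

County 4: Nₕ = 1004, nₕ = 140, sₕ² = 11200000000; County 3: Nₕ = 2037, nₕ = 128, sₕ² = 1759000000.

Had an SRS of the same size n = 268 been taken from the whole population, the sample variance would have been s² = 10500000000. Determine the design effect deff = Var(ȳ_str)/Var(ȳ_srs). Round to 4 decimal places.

Var(ȳ_str) = Σ Wₕ²(1−fₕ)sₕ²/nₕ with Wₕ = Nₕ/3041:
  County 4: (1004/3041)²·(1−140/1004)·11200000000/140 = 7.5042035 × 10^6
  County 3: (2037/3041)²·(1−128/2037)·1759000000/128 = 5.7785648 × 10^6
  → Var(ȳ_str) = 1.3282768 × 10^7.
Var(ȳ_srs) = (1 − 268/3041)·10500000000/268 = 3.5726293 × 10^7.
deff = (1.3282768 × 10^7) / (3.5726293 × 10^7) = 0.3718.

0.3718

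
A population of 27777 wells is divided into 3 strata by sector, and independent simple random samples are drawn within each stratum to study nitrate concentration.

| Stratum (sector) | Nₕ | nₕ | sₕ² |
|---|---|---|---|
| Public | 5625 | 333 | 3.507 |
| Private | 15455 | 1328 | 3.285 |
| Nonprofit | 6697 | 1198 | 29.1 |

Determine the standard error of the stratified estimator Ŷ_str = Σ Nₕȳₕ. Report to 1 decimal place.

Var(Ŷ_str) = Σₕ Nₕ²(1 − fₕ)sₕ²/nₕ.
Public: 5625²·(1 − 333/5625)·3.507/333 = 313497.36.
Private: 15455²·(1 − 1328/15455)·3.285/1328 = 540077.71.
Nonprofit: 6697²·(1 − 1198/6697)·29.1/1198 = 894540.87.
Sum = 1.7481159 × 10^6.
SE = √(1.7481159 × 10^6) = 1322.2.

1322.2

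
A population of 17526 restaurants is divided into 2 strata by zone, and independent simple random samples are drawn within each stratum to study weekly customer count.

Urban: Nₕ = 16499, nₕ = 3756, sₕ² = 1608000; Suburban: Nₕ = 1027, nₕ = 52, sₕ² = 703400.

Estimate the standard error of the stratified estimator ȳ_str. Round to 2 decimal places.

Var(ȳ_str) = Σₕ Wₕ²(1 − fₕ)sₕ²/nₕ with Wₕ = Nₕ/N, N = 17526.
Urban: Wₕ = 0.94140135; term = 0.94140135²·(1 − 0.22765016)·1608000/3756 = 293.03814.
Suburban: Wₕ = 0.05859865; term = 0.05859865²·(1 − 0.05063291)·703400/52 = 44.096941.
Sum = 337.13508.
SE = √(337.13508) = 18.36.

18.36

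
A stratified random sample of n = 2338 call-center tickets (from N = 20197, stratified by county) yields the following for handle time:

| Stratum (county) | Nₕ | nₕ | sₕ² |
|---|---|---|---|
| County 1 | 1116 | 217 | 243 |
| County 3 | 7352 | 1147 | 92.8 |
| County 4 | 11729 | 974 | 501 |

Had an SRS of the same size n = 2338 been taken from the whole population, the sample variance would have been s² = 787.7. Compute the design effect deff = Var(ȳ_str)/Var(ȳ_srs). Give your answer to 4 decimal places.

0.5736

Var(ȳ_str) = Σ Wₕ²(1−fₕ)sₕ²/nₕ with Wₕ = Nₕ/20197:
  County 1: (1116/20197)²·(1−217/1116)·243/217 = 0.0027542077
  County 3: (7352/20197)²·(1−1147/7352)·92.8/1147 = 0.009048115
  County 4: (11729/20197)²·(1−974/11729)·501/974 = 0.15906566
  → Var(ȳ_str) = 0.17086798.
Var(ȳ_srs) = (1 − 2338/20197)·787.7/2338 = 0.29791105.
deff = 0.17086798 / 0.29791105 = 0.5736.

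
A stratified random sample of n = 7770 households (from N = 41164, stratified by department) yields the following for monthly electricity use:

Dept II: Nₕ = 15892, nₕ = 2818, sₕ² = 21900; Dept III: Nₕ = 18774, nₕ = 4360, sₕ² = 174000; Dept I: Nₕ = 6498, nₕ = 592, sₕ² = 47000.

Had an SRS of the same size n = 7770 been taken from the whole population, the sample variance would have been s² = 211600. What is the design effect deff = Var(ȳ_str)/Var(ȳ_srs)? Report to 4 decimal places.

0.4130

Var(ȳ_str) = Σ Wₕ²(1−fₕ)sₕ²/nₕ with Wₕ = Nₕ/41164:
  Dept II: (15892/41164)²·(1−2818/15892)·21900/2818 = 0.95291689
  Dept III: (18774/41164)²·(1−4360/18774)·174000/4360 = 6.3733674
  Dept I: (6498/41164)²·(1−592/6498)·47000/592 = 1.7981013
  → Var(ȳ_str) = 9.1243856.
Var(ȳ_srs) = (1 − 7770/41164)·211600/7770 = 22.092533.
deff = 9.1243856 / 22.092533 = 0.4130.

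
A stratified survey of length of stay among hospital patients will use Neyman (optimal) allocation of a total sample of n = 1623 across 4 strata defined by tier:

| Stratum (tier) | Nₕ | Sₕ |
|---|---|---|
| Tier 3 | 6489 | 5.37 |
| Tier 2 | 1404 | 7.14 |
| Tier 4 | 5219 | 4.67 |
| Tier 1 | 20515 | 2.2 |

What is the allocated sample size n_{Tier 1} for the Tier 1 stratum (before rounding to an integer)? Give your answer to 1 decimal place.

640.4

Neyman allocation: nₕ = n·NₕSₕ / Σⱼ NⱼSⱼ.
Σ NⱼSⱼ = 6489·5.37 + 1404·7.14 + 5219·4.67 + 20515·2.2 = 114376.22.
n_{Tier 1} = 1623·20515·2.2 / 114376.22 = 640.4.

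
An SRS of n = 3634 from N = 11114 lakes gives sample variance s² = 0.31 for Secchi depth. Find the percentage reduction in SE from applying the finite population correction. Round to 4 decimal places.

f = n/N = 3634/11114 = 0.32697499.
SE_no-fpc = √(s²/n) = 0.0092360949; SE_fpc = √((1−f)s²/n) = 0.0075771169.
Ratio = √(1−f) = 0.82038102. Reduction = 100·(1 − 0.82038102) = 17.9619%.

17.9619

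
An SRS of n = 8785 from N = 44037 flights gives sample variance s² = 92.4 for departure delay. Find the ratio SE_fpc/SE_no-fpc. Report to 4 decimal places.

f = n/N = 8785/44037 = 0.19949134.
SE_no-fpc = √(s²/n) = 0.10255695; SE_fpc = √((1−f)s²/n) = 0.091758884.
Ratio = √(1−f) = 0.89471150.

0.8947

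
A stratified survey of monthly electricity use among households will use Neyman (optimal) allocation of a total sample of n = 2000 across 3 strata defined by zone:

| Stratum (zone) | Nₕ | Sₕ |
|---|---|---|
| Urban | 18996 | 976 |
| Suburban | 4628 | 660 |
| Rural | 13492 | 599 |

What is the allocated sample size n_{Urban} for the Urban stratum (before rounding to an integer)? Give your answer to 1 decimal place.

Neyman allocation: nₕ = n·NₕSₕ / Σⱼ NⱼSⱼ.
Σ NⱼSⱼ = 18996·976 + 4628·660 + 13492·599 = 2.9676284 × 10^7.
n_{Urban} = 2000·18996·976 / (2.9676284 × 10^7) = 1249.5.

1249.5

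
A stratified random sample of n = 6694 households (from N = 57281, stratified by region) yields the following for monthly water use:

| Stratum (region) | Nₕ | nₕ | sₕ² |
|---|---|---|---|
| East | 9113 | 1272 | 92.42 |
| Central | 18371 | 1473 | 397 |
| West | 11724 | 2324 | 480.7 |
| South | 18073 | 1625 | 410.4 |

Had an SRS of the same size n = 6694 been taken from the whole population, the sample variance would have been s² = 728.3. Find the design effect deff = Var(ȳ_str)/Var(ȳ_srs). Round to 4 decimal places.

Var(ȳ_str) = Σ Wₕ²(1−fₕ)sₕ²/nₕ with Wₕ = Nₕ/57281:
  East: (9113/57281)²·(1−1272/9113)·92.42/1272 = 0.0015823061
  Central: (18371/57281)²·(1−1473/18371)·397/1473 = 0.025499677
  West: (11724/57281)²·(1−2324/11724)·480.7/2324 = 0.0069473708
  South: (18073/57281)²·(1−1625/18073)·410.4/1625 = 0.022881061
  → Var(ȳ_str) = 0.056910415.
Var(ȳ_srs) = (1 − 6694/57281)·728.3/6694 = 0.096084412.
deff = 0.056910415 / 0.096084412 = 0.5923.

0.5923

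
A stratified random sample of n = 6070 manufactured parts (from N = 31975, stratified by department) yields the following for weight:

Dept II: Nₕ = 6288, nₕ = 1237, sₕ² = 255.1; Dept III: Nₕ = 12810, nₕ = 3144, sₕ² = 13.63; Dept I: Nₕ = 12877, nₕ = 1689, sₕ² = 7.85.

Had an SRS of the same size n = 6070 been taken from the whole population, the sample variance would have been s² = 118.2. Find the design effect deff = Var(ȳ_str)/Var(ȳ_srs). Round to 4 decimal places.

0.4809

Var(ȳ_str) = Σ Wₕ²(1−fₕ)sₕ²/nₕ with Wₕ = Nₕ/31975:
  Dept II: (6288/31975)²·(1−1237/6288)·255.1/1237 = 0.0064063337
  Dept III: (12810/31975)²·(1−3144/12810)·13.63/3144 = 5.2503485 × 10^-4
  Dept I: (12877/31975)²·(1−1689/12877)·7.85/1689 = 6.5491668 × 10^-4
  → Var(ȳ_str) = 0.0075862852.
Var(ȳ_srs) = (1 − 6070/31975)·118.2/6070 = 0.015776179.
deff = 0.0075862852 / 0.015776179 = 0.4809.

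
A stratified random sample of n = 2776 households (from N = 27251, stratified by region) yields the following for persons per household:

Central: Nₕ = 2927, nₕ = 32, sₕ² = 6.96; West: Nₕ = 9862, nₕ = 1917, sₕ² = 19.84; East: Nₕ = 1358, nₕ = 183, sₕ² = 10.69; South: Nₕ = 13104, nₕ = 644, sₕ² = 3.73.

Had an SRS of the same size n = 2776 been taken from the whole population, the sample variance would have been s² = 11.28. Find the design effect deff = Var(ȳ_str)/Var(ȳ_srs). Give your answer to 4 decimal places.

Var(ȳ_str) = Σ Wₕ²(1−fₕ)sₕ²/nₕ with Wₕ = Nₕ/27251:
  Central: (2927/27251)²·(1−32/2927)·6.96/32 = 0.0024817936
  West: (9862/27251)²·(1−1917/9862)·19.84/1917 = 0.0010919772
  East: (1358/27251)²·(1−183/1358)·10.69/183 = 1.2551608 × 10^-4
  South: (13104/27251)²·(1−644/13104)·3.73/644 = 0.0012734444
  → Var(ȳ_str) = 0.0049727313.
Var(ȳ_srs) = (1 − 2776/27251)·11.28/2776 = 0.0036494708.
deff = 0.0049727313 / 0.0036494708 = 1.3626.

1.3626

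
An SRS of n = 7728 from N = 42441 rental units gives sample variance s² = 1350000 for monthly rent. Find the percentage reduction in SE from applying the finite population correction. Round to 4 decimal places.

9.5615

f = n/N = 7728/42441 = 0.18208808.
SE_no-fpc = √(s²/n) = 13.217013; SE_fpc = √((1−f)s²/n) = 11.953266.
Ratio = √(1−f) = 0.90438483. Reduction = 100·(1 − 0.90438483) = 9.5615%.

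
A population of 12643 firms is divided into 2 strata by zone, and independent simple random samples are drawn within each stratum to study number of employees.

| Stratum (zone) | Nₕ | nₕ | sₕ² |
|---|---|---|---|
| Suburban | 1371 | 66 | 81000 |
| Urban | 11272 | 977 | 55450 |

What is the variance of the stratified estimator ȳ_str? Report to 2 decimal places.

Var(ȳ_str) = Σₕ Wₕ²(1 − fₕ)sₕ²/nₕ with Wₕ = Nₕ/N, N = 12643.
Suburban: Wₕ = 0.10843945; term = 0.10843945²·(1 − 0.04814004)·81000/66 = 13.736901.
Urban: Wₕ = 0.89156055; term = 0.89156055²·(1 − 0.08667495)·55450/977 = 41.203494.
Sum = 54.940395.

54.94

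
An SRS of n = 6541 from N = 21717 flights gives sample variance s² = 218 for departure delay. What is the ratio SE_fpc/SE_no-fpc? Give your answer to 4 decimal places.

f = n/N = 6541/21717 = 0.30119261.
SE_no-fpc = √(s²/n) = 0.18256023; SE_fpc = √((1−f)s²/n) = 0.15261068.
Ratio = √(1−f) = 0.83594700.

0.8359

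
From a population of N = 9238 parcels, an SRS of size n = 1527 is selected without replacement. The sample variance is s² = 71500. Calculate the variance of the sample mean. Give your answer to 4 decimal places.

Under SRS without replacement, Var(ȳ) = (1 − f)·s²/n with f = n/N = 1527/9238 = 0.16529552.
Var(ȳ) = (1 − 0.16529552)·71500/1527 = 0.83470448·46.823838 = 39.084067.

39.0841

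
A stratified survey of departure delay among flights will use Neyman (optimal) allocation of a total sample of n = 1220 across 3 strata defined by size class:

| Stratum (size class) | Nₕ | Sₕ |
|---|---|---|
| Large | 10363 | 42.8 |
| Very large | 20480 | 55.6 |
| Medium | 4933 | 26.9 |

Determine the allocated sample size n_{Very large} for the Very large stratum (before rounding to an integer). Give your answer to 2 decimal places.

Neyman allocation: nₕ = n·NₕSₕ / Σⱼ NⱼSⱼ.
Σ NⱼSⱼ = 10363·42.8 + 20480·55.6 + 4933·26.9 = 1.7149221 × 10^6.
n_{Very large} = 1220·20480·55.6 / (1.7149221 × 10^6) = 810.07.

810.07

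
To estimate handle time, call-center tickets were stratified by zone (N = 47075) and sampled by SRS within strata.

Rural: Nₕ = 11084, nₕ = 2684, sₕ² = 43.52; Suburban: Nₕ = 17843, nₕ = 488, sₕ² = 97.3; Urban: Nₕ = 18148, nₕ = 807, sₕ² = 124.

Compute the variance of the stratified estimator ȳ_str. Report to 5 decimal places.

Var(ȳ_str) = Σₕ Wₕ²(1 − fₕ)sₕ²/nₕ with Wₕ = Nₕ/N, N = 47075.
Rural: Wₕ = 0.23545406; term = 0.23545406²·(1 − 0.24215085)·43.52/2684 = 6.8124217 × 10^-4.
Suburban: Wₕ = 0.37903346; term = 0.37903346²·(1 − 0.02734966)·97.3/488 = 0.027861523.
Urban: Wₕ = 0.38551248; term = 0.38551248²·(1 − 0.04446771)·124/807 = 0.021820787.
Sum = 0.050363552.

0.05036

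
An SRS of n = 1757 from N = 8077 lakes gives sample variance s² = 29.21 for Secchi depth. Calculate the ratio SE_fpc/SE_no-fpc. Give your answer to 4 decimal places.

f = n/N = 1757/8077 = 0.21753126.
SE_no-fpc = √(s²/n) = 0.12893769; SE_fpc = √((1−f)s²/n) = 0.11405475.
Ratio = √(1−f) = 0.88457263.

0.8846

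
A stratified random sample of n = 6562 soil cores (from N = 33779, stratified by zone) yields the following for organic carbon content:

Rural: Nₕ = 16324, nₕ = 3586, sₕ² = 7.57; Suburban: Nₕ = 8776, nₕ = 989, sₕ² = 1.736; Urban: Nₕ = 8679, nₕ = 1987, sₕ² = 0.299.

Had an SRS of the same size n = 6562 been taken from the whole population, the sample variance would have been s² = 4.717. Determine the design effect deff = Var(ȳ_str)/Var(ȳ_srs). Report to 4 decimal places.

0.8589

Var(ȳ_str) = Σ Wₕ²(1−fₕ)sₕ²/nₕ with Wₕ = Nₕ/33779:
  Rural: (16324/33779)²·(1−3586/16324)·7.57/3586 = 3.8469793 × 10^-4
  Suburban: (8776/33779)²·(1−989/8776)·1.736/989 = 1.0512999 × 10^-4
  Urban: (8679/33779)²·(1−1987/8679)·0.299/1987 = 7.6595872 × 10^-6
  → Var(ȳ_str) = 4.9748751 × 10^-4.
Var(ȳ_srs) = (1 − 6562/33779)·4.717/6562 = 5.7919275 × 10^-4.
deff = (4.9748751 × 10^-4) / (5.7919275 × 10^-4) = 0.8589.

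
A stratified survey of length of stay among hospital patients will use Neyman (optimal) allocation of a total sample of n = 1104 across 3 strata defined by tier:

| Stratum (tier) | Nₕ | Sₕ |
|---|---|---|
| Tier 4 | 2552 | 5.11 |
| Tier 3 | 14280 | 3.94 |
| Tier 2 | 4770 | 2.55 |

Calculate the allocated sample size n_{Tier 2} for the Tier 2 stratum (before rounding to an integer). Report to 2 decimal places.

Neyman allocation: nₕ = n·NₕSₕ / Σⱼ NⱼSⱼ.
Σ NⱼSⱼ = 2552·5.11 + 14280·3.94 + 4770·2.55 = 81467.42.
n_{Tier 2} = 1104·4770·2.55 / 81467.42 = 164.83.

164.83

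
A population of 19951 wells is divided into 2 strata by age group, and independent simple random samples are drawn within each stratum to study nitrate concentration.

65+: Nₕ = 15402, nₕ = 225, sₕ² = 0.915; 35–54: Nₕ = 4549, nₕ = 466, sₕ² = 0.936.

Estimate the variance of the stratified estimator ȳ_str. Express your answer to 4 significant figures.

0.002482

Var(ȳ_str) = Σₕ Wₕ²(1 − fₕ)sₕ²/nₕ with Wₕ = Nₕ/N, N = 19951.
65+: Wₕ = 0.77199138; term = 0.77199138²·(1 − 0.01460849)·0.915/225 = 0.0023882088.
35–54: Wₕ = 0.22800862; term = 0.22800862²·(1 − 0.10244010)·0.936/466 = 9.37251 × 10^-5.
Sum = 0.0024819339.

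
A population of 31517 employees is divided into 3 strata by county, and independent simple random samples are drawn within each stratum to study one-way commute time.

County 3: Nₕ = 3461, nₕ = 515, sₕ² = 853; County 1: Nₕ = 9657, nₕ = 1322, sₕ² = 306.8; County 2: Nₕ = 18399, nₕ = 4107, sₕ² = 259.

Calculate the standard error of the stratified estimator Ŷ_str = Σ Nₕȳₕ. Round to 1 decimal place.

Var(Ŷ_str) = Σₕ Nₕ²(1 − fₕ)sₕ²/nₕ.
County 3: 3461²·(1 − 515/3461)·853/515 = 1.6887919 × 10^7.
County 1: 9657²·(1 − 1322/9657)·306.8/1322 = 1.8679779 × 10^7.
County 2: 18399²·(1 − 4107/18399)·259/4107 = 1.6582969 × 10^7.
Sum = 5.2150667 × 10^7.
SE = √(5.2150667 × 10^7) = 7221.5.

7221.5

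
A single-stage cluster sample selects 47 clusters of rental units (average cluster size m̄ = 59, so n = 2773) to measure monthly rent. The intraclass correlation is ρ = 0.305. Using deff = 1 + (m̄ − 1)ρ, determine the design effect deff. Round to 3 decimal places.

18.690

deff = 1 + (59 − 1)·0.305 = 1 + 17.69 = 18.69.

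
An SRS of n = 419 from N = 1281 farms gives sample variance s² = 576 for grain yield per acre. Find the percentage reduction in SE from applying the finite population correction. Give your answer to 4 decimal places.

f = n/N = 419/1281 = 0.32708821.
SE_no-fpc = √(s²/n) = 1.1724767; SE_fpc = √((1−f)s²/n) = 0.96179673.
Ratio = √(1−f) = 0.82031201. Reduction = 100·(1 − 0.82031201) = 17.9688%.

17.9688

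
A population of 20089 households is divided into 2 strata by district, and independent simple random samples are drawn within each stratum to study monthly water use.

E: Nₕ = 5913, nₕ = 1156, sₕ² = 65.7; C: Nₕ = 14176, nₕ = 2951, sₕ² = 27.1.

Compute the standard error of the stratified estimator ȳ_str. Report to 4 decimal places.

0.0871

Var(ȳ_str) = Σₕ Wₕ²(1 − fₕ)sₕ²/nₕ with Wₕ = Nₕ/N, N = 20089.
E: Wₕ = 0.29434019; term = 0.29434019²·(1 − 0.19550144)·65.7/1156 = 0.003961247.
C: Wₕ = 0.70565981; term = 0.70565981²·(1 − 0.20816874)·27.1/2951 = 0.0036209581.
Sum = 0.0075822051.
SE = √(0.0075822051) = 0.0871.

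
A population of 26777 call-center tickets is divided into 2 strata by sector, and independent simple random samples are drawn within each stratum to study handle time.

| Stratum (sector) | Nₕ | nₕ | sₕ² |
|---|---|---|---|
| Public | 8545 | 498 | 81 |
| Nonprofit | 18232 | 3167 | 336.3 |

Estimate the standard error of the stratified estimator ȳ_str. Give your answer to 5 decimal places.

Var(ȳ_str) = Σₕ Wₕ²(1 − fₕ)sₕ²/nₕ with Wₕ = Nₕ/N, N = 26777.
Public: Wₕ = 0.31911715; term = 0.31911715²·(1 − 0.05827970)·81/498 = 0.015598323.
Nonprofit: Wₕ = 0.68088285; term = 0.68088285²·(1 − 0.17370557)·336.3/3167 = 0.04067789.
Sum = 0.056276213.
SE = √(0.056276213) = 0.23723.

0.23723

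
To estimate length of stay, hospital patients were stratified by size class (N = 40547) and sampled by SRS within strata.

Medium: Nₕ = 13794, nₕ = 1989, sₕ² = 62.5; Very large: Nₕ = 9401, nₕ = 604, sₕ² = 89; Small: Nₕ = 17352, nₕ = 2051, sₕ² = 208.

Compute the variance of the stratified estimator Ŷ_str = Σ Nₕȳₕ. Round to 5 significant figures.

4.4229 × 10^7

Var(Ŷ_str) = Σₕ Nₕ²(1 − fₕ)sₕ²/nₕ.
Medium: 13794²·(1 − 1989/13794)·62.5/1989 = 5.1168354 × 10^6.
Very large: 9401²·(1 − 604/9401)·89/604 = 1.2186015 × 10^7.
Small: 17352²·(1 − 2051/17352)·208/2051 = 2.6925702 × 10^7.
Sum = 4.4228552 × 10^7.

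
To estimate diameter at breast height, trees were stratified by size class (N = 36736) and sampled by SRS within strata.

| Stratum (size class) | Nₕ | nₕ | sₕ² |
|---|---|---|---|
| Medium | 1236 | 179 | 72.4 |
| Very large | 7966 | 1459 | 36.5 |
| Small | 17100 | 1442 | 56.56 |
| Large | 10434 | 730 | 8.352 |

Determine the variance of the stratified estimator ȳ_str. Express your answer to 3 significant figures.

Var(ȳ_str) = Σₕ Wₕ²(1 − fₕ)sₕ²/nₕ with Wₕ = Nₕ/N, N = 36736.
Medium: Wₕ = 0.03364547; term = 0.03364547²·(1 − 0.14482201)·72.4/179 = 3.9155724 × 10^-4.
Very large: Wₕ = 0.21684451; term = 0.21684451²·(1 − 0.18315340)·36.5/1459 = 9.6089282 × 10^-4.
Small: Wₕ = 0.46548345; term = 0.46548345²·(1 − 0.08432749)·56.56/1442 = 0.0077820283.
Large: Wₕ = 0.28402657; term = 0.28402657²·(1 − 0.06996358)·8.352/730 = 8.5839171 × 10^-4.
Sum = 0.0099928701.

0.00999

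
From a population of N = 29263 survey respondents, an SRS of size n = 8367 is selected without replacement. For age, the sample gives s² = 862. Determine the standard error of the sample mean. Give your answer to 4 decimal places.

Under SRS without replacement, Var(ȳ) = (1 − f)·s²/n with f = n/N = 8367/29263 = 0.28592420.
Var(ȳ) = (1 − 0.28592420)·862/8367 = 0.71407580·0.10302378 = 0.07356679.
SE(ȳ) = √(0.07356679) = 0.2712.

0.2712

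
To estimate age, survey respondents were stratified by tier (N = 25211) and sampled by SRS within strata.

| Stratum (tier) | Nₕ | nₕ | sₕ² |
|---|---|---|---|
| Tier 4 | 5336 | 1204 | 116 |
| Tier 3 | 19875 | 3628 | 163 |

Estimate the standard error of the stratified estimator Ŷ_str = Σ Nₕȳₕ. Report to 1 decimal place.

Var(Ŷ_str) = Σₕ Nₕ²(1 − fₕ)sₕ²/nₕ.
Tier 4: 5336²·(1 − 1204/5336)·116/1204 = 2.1242598 × 10^6.
Tier 3: 19875²·(1 − 3628/19875)·163/3628 = 1.4507769 × 10^7.
Sum = 1.6632029 × 10^7.
SE = √(1.6632029 × 10^7) = 4078.2.

4078.2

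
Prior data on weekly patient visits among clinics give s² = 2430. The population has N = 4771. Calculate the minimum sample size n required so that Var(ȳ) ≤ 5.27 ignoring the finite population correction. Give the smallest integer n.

Without fpc, n₀ = s²/D = 2430/5.27 = 461.1006.
Rounding up, n = 462.

462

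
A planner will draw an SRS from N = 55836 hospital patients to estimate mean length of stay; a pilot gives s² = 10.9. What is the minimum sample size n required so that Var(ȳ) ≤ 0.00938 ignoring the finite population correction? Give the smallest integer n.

Without fpc, n₀ = s²/D = 10.9/0.00938 = 1162.0469.
Rounding up, n = 1163.

1163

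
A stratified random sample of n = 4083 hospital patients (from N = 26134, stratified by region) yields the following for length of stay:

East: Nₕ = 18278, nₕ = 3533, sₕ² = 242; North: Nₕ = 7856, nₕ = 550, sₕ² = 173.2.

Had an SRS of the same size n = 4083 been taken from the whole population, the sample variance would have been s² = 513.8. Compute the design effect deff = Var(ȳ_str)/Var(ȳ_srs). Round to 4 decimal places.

Var(ȳ_str) = Σ Wₕ²(1−fₕ)sₕ²/nₕ with Wₕ = Nₕ/26134:
  East: (18278/26134)²·(1−3533/18278)·242/3533 = 0.027029213
  North: (7856/26134)²·(1−550/7856)·173.2/550 = 0.026463944
  → Var(ȳ_str) = 0.053493157.
Var(ȳ_srs) = (1 − 4083/26134)·513.8/4083 = 0.10617863.
deff = 0.053493157 / 0.10617863 = 0.5038.

0.5038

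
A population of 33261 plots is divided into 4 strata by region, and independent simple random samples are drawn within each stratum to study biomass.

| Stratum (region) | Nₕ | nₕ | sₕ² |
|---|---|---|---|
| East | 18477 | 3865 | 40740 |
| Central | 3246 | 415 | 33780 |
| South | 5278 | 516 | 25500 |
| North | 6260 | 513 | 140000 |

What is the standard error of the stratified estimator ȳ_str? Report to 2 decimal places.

3.64

Var(ȳ_str) = Σₕ Wₕ²(1 − fₕ)sₕ²/nₕ with Wₕ = Nₕ/N, N = 33261.
East: Wₕ = 0.55551547; term = 0.55551547²·(1 − 0.20917898)·40740/3865 = 2.572421.
Central: Wₕ = 0.09759177; term = 0.09759177²·(1 − 0.12784966)·33780/415 = 0.67612863.
South: Wₕ = 0.15868435; term = 0.15868435²·(1 − 0.09776430)·25500/516 = 1.1227386.
North: Wₕ = 0.18820841; term = 0.18820841²·(1 − 0.08194888)·140000/513 = 8.8747391.
Sum = 13.246027.
SE = √(13.246027) = 3.64.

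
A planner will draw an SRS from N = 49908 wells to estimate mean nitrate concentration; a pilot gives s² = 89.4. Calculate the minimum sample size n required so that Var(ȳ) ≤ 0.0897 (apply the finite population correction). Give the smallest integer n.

978

Without fpc, n₀ = s²/D = 89.4/0.0897 = 996.6555.
With fpc, (1 − n/N)·s²/n ≤ D requires n ≥ n₀/(1 + n₀/N) = 996.6555/(1 + 996.6555/49908) = 977.1421.
Rounding up, n = 978.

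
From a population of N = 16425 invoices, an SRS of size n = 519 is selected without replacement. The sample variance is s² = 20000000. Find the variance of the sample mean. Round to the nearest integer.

37318

Under SRS without replacement, Var(ȳ) = (1 − f)·s²/n with f = n/N = 519/16425 = 0.03159817.
Var(ȳ) = (1 − 0.03159817)·20000000/519 = 0.96840183·38535.645 = 37317.989.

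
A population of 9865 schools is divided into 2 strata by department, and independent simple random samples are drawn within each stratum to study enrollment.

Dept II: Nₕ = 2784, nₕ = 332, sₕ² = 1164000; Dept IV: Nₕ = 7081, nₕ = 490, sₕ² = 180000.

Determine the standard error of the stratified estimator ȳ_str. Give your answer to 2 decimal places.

Var(ȳ_str) = Σₕ Wₕ²(1 − fₕ)sₕ²/nₕ with Wₕ = Nₕ/N, N = 9865.
Dept II: Wₕ = 0.28220983; term = 0.28220983²·(1 − 0.11925287)·1164000/332 = 245.92938.
Dept IV: Wₕ = 0.71779017; term = 0.71779017²·(1 − 0.06919927)·180000/490 = 176.16846.
Sum = 422.09784.
SE = √(422.09784) = 20.55.

20.55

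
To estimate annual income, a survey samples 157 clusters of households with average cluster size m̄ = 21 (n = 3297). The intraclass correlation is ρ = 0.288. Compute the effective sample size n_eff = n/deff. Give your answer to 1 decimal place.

deff = 1 + (21 − 1)·0.288 = 1 + 5.76 = 6.76.
n_eff = 3297 / 6.76 = 487.7.

487.7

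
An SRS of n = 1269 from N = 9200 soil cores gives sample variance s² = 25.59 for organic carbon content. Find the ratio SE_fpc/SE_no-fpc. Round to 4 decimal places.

0.9285

f = n/N = 1269/9200 = 0.13793478.
SE_no-fpc = √(s²/n) = 0.14200523; SE_fpc = √((1−f)s²/n) = 0.13184826.
Ratio = √(1−f) = 0.92847467.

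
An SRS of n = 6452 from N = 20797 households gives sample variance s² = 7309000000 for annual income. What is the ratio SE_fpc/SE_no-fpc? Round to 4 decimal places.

0.8305

f = n/N = 6452/20797 = 0.31023705.
SE_no-fpc = √(s²/n) = 1064.3435; SE_fpc = √((1−f)s²/n) = 883.95821.
Ratio = √(1−f) = 0.83051968.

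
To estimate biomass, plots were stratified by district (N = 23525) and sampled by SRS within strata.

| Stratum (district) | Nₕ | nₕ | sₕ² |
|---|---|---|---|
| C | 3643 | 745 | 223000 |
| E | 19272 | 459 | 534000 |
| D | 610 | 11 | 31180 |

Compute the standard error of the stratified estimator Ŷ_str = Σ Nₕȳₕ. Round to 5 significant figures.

652690

Var(Ŷ_str) = Σₕ Nₕ²(1 − fₕ)sₕ²/nₕ.
C: 3643²·(1 − 745/3643)·223000/745 = 3.1601387 × 10^9.
E: 19272²·(1 − 459/19272)·534000/459 = 4.2180664 × 10^11.
D: 610²·(1 − 11/610)·31180/11 = 1.0357146 × 10^9.
Sum = 4.2600249 × 10^11.
SE = √(4.2600249 × 10^11) = 652690.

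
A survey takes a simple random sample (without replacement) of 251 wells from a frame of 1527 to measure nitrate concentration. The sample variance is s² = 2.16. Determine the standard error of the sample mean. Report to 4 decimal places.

Under SRS without replacement, Var(ȳ) = (1 − f)·s²/n with f = n/N = 251/1527 = 0.16437459.
Var(ȳ) = (1 − 0.16437459)·2.16/251 = 0.83562541·0.0086055777 = 0.0071910394.
SE(ȳ) = √(0.0071910394) = 0.0848.

0.0848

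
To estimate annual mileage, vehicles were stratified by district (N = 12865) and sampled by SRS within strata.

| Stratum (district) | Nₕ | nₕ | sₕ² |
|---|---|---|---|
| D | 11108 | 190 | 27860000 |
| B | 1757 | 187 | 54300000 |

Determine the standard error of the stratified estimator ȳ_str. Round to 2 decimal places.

335.09

Var(ȳ_str) = Σₕ Wₕ²(1 − fₕ)sₕ²/nₕ with Wₕ = Nₕ/N, N = 12865.
D: Wₕ = 0.86342791; term = 0.86342791²·(1 − 0.01710479)·27860000/190 = 107445.17.
B: Wₕ = 0.13657209; term = 0.13657209²·(1 − 0.10643142)·54300000/187 = 4839.6066.
Sum = 112284.78.
SE = √(112284.78) = 335.09.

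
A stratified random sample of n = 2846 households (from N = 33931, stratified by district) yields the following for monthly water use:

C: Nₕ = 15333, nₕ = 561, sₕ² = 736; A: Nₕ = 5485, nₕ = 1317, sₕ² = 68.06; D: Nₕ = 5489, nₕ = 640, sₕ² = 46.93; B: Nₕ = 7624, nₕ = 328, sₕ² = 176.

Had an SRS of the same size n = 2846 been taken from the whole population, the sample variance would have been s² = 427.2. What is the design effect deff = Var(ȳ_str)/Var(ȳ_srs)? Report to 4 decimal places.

Var(ȳ_str) = Σ Wₕ²(1−fₕ)sₕ²/nₕ with Wₕ = Nₕ/33931:
  C: (15333/33931)²·(1−561/15333)·736/561 = 0.25810004
  A: (5485/33931)²·(1−1317/5485)·68.06/1317 = 0.001026165
  D: (5489/33931)²·(1−640/5489)·46.93/640 = 0.0016952068
  B: (7624/33931)²·(1−328/7624)·176/328 = 0.025924669
  → Var(ȳ_str) = 0.28674608.
Var(ȳ_srs) = (1 − 2846/33931)·427.2/2846 = 0.13751515.
deff = 0.28674608 / 0.13751515 = 2.0852.

2.0852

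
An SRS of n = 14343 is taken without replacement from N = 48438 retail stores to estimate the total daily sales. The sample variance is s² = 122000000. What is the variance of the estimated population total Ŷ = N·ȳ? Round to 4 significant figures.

Var(Ŷ) = N²·Var(ȳ) = N²·(1 − n/N)·s²/n.
f = 14343/48438 = 0.29611049; Var(ȳ) = 0.70388951·122000000/14343 = 5987.2077.
Var(Ŷ) = 48438² · 5987.2077 = 1.4047425 × 10^13.

1.405 × 10^13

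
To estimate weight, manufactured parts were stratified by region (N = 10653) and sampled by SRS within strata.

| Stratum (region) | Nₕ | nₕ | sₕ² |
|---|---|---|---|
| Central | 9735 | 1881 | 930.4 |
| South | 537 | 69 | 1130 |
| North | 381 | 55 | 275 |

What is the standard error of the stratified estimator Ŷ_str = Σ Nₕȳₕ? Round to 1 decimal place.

Var(Ŷ_str) = Σₕ Nₕ²(1 − fₕ)sₕ²/nₕ.
Central: 9735²·(1 − 1881/9735)·930.4/1881 = 3.7818801 × 10^7.
South: 537²·(1 − 69/537)·1130/69 = 4.1157548 × 10^6.
North: 381²·(1 − 55/381)·275/55 = 621030.
Sum = 4.2555586 × 10^7.
SE = √(4.2555586 × 10^7) = 6523.5.

6523.5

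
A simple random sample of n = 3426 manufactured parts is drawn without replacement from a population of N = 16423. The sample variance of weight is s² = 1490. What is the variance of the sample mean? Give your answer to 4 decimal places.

0.3442

Under SRS without replacement, Var(ȳ) = (1 − f)·s²/n with f = n/N = 3426/16423 = 0.20860988.
Var(ȳ) = (1 − 0.20860988)·1490/3426 = 0.79139012·0.43490952 = 0.3441831.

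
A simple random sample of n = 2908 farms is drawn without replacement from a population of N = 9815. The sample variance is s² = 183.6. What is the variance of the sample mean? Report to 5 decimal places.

0.04443

Under SRS without replacement, Var(ȳ) = (1 − f)·s²/n with f = n/N = 2908/9815 = 0.29628120.
Var(ȳ) = (1 − 0.29628120)·183.6/2908 = 0.70371880·0.063136176 = 0.044430114.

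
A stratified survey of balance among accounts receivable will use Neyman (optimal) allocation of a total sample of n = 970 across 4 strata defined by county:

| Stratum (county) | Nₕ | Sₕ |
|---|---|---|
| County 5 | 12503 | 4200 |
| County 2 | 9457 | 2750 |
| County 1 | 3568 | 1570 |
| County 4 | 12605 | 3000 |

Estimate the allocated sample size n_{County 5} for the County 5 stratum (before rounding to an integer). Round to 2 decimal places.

417.74

Neyman allocation: nₕ = n·NₕSₕ / Σⱼ NⱼSⱼ.
Σ NⱼSⱼ = 12503·4200 + 9457·2750 + 3568·1570 + 12605·3000 = 1.2193611 × 10^8.
n_{County 5} = 970·12503·4200 / (1.2193611 × 10^8) = 417.74.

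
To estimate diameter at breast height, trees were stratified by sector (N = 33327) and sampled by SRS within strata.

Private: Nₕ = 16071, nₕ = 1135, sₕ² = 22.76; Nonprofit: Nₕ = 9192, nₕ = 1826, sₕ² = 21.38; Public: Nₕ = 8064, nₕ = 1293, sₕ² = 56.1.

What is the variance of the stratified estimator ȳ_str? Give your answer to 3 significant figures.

0.00718

Var(ȳ_str) = Σₕ Wₕ²(1 − fₕ)sₕ²/nₕ with Wₕ = Nₕ/N, N = 33327.
Private: Wₕ = 0.48222162; term = 0.48222162²·(1 − 0.07062411)·22.76/1135 = 0.0043337231.
Nonprofit: Wₕ = 0.27581240; term = 0.27581240²·(1 − 0.19865100)·21.38/1826 = 7.1376659 × 10^-4.
Public: Wₕ = 0.24196597; term = 0.24196597²·(1 − 0.16034226)·56.1/1293 = 0.0021329232.
Sum = 0.0071804129.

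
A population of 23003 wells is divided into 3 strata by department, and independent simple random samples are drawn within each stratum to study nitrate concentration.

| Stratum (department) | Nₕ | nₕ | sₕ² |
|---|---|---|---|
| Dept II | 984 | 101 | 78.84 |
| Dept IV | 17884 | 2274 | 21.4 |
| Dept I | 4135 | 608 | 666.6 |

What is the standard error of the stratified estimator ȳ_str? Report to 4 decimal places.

Var(ȳ_str) = Σₕ Wₕ²(1 − fₕ)sₕ²/nₕ with Wₕ = Nₕ/N, N = 23003.
Dept II: Wₕ = 0.04277703; term = 0.04277703²·(1 − 0.10264228)·78.84/101 = 0.0012817759.
Dept IV: Wₕ = 0.77746381; term = 0.77746381²·(1 − 0.12715276)·21.4/2274 = 0.0049650305.
Dept I: Wₕ = 0.17975916; term = 0.17975916²·(1 − 0.14703748)·666.6/608 = 0.030218559.
Sum = 0.036465365.
SE = √(0.036465365) = 0.1910.

0.1910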